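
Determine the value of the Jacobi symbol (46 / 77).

(46 / 77)
  = -(23 / 77)    [77 ≡ 5 mod 8 ⇒ (2 / 77) = -1]
  = -(77 / 23)    [QR: 77 ≡ 1 mod 4, sign kept]
  = -(8 / 23)    [77 ≡ 8 mod 23]
  = -(1 / 23)    [23 ≡ 7 mod 8 ⇒ (2 / 23)^3 = +1]
  = -1    [(1 / 23) = 1]

-1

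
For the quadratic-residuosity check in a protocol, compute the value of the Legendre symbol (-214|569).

1

Reduce the numerator: -214 ≡ 355 (mod 569), so (-214|569) = (355|569).
569 ≡ 1 (mod 4), so quadratic reciprocity gives (355|569) = (569|355). Reduce: 569 ≡ 214 (mod 355). Now have (214|355).
Factor out 2: 214 = 2·107. Since 355 ≡ 3 (mod 8), (2|355) = -1. Now have -(107|355).
Both 107 ≡ 3 and 355 ≡ 3 (mod 4), so reciprocity gives (107|355) = -(355|107). Reduce: 355 ≡ 34 (mod 107). Now have (34|107).
Factor out 2: 34 = 2·17. Since 107 ≡ 3 (mod 8), (2|107) = -1. Now have -(17|107).
17 ≡ 1 (mod 4), so quadratic reciprocity gives (17|107) = (107|17). Reduce: 107 ≡ 5 (mod 17). Now have -(5|17).
5 ≡ 1 (mod 4), so quadratic reciprocity gives (5|17) = (17|5). Reduce: 17 ≡ 2 (mod 5). Now have -(2|5).
Factor out 2: 2 = 2. Since 5 ≡ 5 (mod 8), (2|5) = -1. Now have (1|5).
(1|5) = 1. Collecting the sign factors: 1.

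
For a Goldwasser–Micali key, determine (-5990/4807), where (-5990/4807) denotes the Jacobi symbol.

-1

(-5990/4807)
  = -(5990/4807)    [4807 ≡ 3 mod 4 ⇒ (-1/4807) = -1]
  = -(1183/4807)    [5990 ≡ 1183 mod 4807]
  = (4807/1183)    [QR: both ≡ 3 mod 4, sign flips]
  = (75/1183)    [4807 ≡ 75 mod 1183]
  = -(1183/75)    [QR: both ≡ 3 mod 4, sign flips]
  = -(58/75)    [1183 ≡ 58 mod 75]
  = (29/75)    [75 ≡ 3 mod 8 ⇒ (2/75) = -1]
  = (75/29)    [QR: 29 ≡ 1 mod 4, sign kept]
  = (17/29)    [75 ≡ 17 mod 29]
  = (29/17)    [QR: 17 ≡ 1 mod 4, sign kept]
  = (12/17)    [29 ≡ 12 mod 17]
  = (3/17)    [17 ≡ 1 mod 8 ⇒ (2/17)^2 = +1]
  = (17/3)    [QR: 17 ≡ 1 mod 4, sign kept]
  = (2/3)    [17 ≡ 2 mod 3]
  = -(1/3)    [3 ≡ 3 mod 8 ⇒ (2/3) = -1]
  = -1    [(1/3) = 1]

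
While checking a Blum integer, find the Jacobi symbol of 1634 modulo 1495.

1

(1634/1495)
  = (139/1495)    [1634 ≡ 139 mod 1495]
  = -(1495/139)    [QR: both ≡ 3 mod 4, sign flips]
  = -(105/139)    [1495 ≡ 105 mod 139]
  = -(139/105)    [QR: 105 ≡ 1 mod 4, sign kept]
  = -(34/105)    [139 ≡ 34 mod 105]
  = -(17/105)    [105 ≡ 1 mod 8 ⇒ (2/105) = +1]
  = -(105/17)    [QR: 17 ≡ 1 mod 4, sign kept]
  = -(3/17)    [105 ≡ 3 mod 17]
  = -(17/3)    [QR: 17 ≡ 1 mod 4, sign kept]
  = -(2/3)    [17 ≡ 2 mod 3]
  = (1/3)    [3 ≡ 3 mod 8 ⇒ (2/3) = -1]
  = 1    [(1/3) = 1]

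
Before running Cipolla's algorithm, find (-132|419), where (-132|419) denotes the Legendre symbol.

(-132|419)
  = -(132|419)    [419 ≡ 3 mod 4 ⇒ (-1|419) = -1]
  = -(33|419)    [419 ≡ 3 mod 8 ⇒ (2|419)^2 = +1]
  = -(419|33)    [QR: 33 ≡ 1 mod 4, sign kept]
  = -(23|33)    [419 ≡ 23 mod 33]
  = -(33|23)    [QR: 33 ≡ 1 mod 4, sign kept]
  = -(10|23)    [33 ≡ 10 mod 23]
  = -(5|23)    [23 ≡ 7 mod 8 ⇒ (2|23) = +1]
  = -(23|5)    [QR: 5 ≡ 1 mod 4, sign kept]
  = -(3|5)    [23 ≡ 3 mod 5]
  = -(5|3)    [QR: 5 ≡ 1 mod 4, sign kept]
  = -(2|3)    [5 ≡ 2 mod 3]
  = (1|3)    [3 ≡ 3 mod 8 ⇒ (2|3) = -1]
  = 1    [(1|3) = 1]

1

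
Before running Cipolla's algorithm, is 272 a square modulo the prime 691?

(272/691)
  = (17/691)    [691 ≡ 3 mod 8 ⇒ (2/691)^4 = +1]
  = (691/17)    [QR: 17 ≡ 1 mod 4, sign kept]
  = (11/17)    [691 ≡ 11 mod 17]
  = (17/11)    [QR: 17 ≡ 1 mod 4, sign kept]
  = (6/11)    [17 ≡ 6 mod 11]
  = -(3/11)    [11 ≡ 3 mod 8 ⇒ (2/11) = -1]
  = (11/3)    [QR: both ≡ 3 mod 4, sign flips]
  = (2/3)    [11 ≡ 2 mod 3]
  = -(1/3)    [3 ≡ 3 mod 8 ⇒ (2/3) = -1]
  = -1    [(1/3) = 1]
The Legendre symbol is -1, so x^2 ≡ 272 (mod 691) has no solution.

no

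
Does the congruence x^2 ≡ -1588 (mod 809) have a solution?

no

Reduce the numerator: -1588 ≡ 30 (mod 809), so (-1588/809) = (30/809).
Factor out 2: 30 = 2·15. Since 809 ≡ 1 (mod 8), (2/809) = +1. Now have (15/809).
809 ≡ 1 (mod 4), so quadratic reciprocity gives (15/809) = (809/15). Reduce: 809 ≡ 14 (mod 15). Now have (14/15).
Factor out 2: 14 = 2·7. Since 15 ≡ 7 (mod 8), (2/15) = +1. Now have (7/15).
Both 7 ≡ 3 and 15 ≡ 3 (mod 4), so reciprocity gives (7/15) = -(15/7). Reduce: 15 ≡ 1 (mod 7). Now have -(1/7).
(1/7) = 1. Collecting the sign factors: -1.
The Legendre symbol is -1, so x^2 ≡ -1588 (mod 809) has no solution.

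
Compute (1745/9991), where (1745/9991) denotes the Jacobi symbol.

1

1745 ≡ 1 (mod 4), so quadratic reciprocity gives (1745/9991) = (9991/1745). Reduce: 9991 ≡ 1266 (mod 1745). Now have (1266/1745).
Factor out 2: 1266 = 2·633. Since 1745 ≡ 1 (mod 8), (2/1745) = +1. Now have (633/1745).
633 ≡ 1 (mod 4), so quadratic reciprocity gives (633/1745) = (1745/633). Reduce: 1745 ≡ 479 (mod 633). Now have (479/633).
633 ≡ 1 (mod 4), so quadratic reciprocity gives (479/633) = (633/479). Reduce: 633 ≡ 154 (mod 479). Now have (154/479).
Factor out 2: 154 = 2·77. Since 479 ≡ 7 (mod 8), (2/479) = +1. Now have (77/479).
77 ≡ 1 (mod 4), so quadratic reciprocity gives (77/479) = (479/77). Reduce: 479 ≡ 17 (mod 77). Now have (17/77).
17 ≡ 1 (mod 4), so quadratic reciprocity gives (17/77) = (77/17). Reduce: 77 ≡ 9 (mod 17). Now have (9/17).
9 ≡ 1 (mod 4), so quadratic reciprocity gives (9/17) = (17/9). Reduce: 17 ≡ 8 (mod 9). Now have (8/9).
Factor out 2: 8 = 2^3. Since 9 ≡ 1 (mod 8), (2/9) = +1, and (2/9)^3 = +1. Now have (1/9).
(1/9) = 1. Collecting the sign factors: 1.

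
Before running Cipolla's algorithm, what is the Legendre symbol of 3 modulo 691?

(3|691)
  = -(691|3)    [QR: both ≡ 3 mod 4, sign flips]
  = -(1|3)    [691 ≡ 1 mod 3]
  = -1    [(1|3) = 1]

-1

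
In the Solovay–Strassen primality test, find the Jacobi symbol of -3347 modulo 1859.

-1

Pull out -1: (-3347 / 1859) = (-1 / 1859)·(3347 / 1859). Since 1859 ≡ 3 (mod 4), (-1 / 1859) = -1. Now have -(3347 / 1859).
Reduce the numerator: 3347 ≡ 1488 (mod 1859), so (3347 / 1859) = (1488 / 1859).
Factor out 2: 1488 = 2^4·93. Since 1859 ≡ 3 (mod 8), (2 / 1859) = -1, and (2 / 1859)^4 = +1. Now have -(93 / 1859).
93 ≡ 1 (mod 4), so quadratic reciprocity gives (93 / 1859) = (1859 / 93). Reduce: 1859 ≡ 92 (mod 93). Now have -(92 / 93).
Factor out 2: 92 = 2^2·23. Since 93 ≡ 5 (mod 8), (2 / 93) = -1, and (2 / 93)^2 = +1. Now have -(23 / 93).
93 ≡ 1 (mod 4), so quadratic reciprocity gives (23 / 93) = (93 / 23). Reduce: 93 ≡ 1 (mod 23). Now have -(1 / 23).
(1 / 23) = 1. Collecting the sign factors: -1.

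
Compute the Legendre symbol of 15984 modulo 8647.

-1

Reduce the numerator: 15984 ≡ 7337 (mod 8647), so (15984/8647) = (7337/8647).
7337 ≡ 1 (mod 4), so quadratic reciprocity gives (7337/8647) = (8647/7337). Reduce: 8647 ≡ 1310 (mod 7337). Now have (1310/7337).
Factor out 2: 1310 = 2·655. Since 7337 ≡ 1 (mod 8), (2/7337) = +1. Now have (655/7337).
7337 ≡ 1 (mod 4), so quadratic reciprocity gives (655/7337) = (7337/655). Reduce: 7337 ≡ 132 (mod 655). Now have (132/655).
Factor out 2: 132 = 2^2·33. Since 655 ≡ 7 (mod 8), (2/655) = +1, and (2/655)^2 = +1. Now have (33/655).
33 ≡ 1 (mod 4), so quadratic reciprocity gives (33/655) = (655/33). Reduce: 655 ≡ 28 (mod 33). Now have (28/33).
Factor out 2: 28 = 2^2·7. Since 33 ≡ 1 (mod 8), (2/33) = +1, and (2/33)^2 = +1. Now have (7/33).
33 ≡ 1 (mod 4), so quadratic reciprocity gives (7/33) = (33/7). Reduce: 33 ≡ 5 (mod 7). Now have (5/7).
5 ≡ 1 (mod 4), so quadratic reciprocity gives (5/7) = (7/5). Reduce: 7 ≡ 2 (mod 5). Now have (2/5).
Factor out 2: 2 = 2. Since 5 ≡ 5 (mod 8), (2/5) = -1. Now have -(1/5).
(1/5) = 1. Collecting the sign factors: -1.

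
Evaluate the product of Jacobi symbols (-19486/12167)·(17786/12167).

By multiplicativity, (-19486·17786/12167) = (-19486/12167)·(17786/12167).
First factor (-19486/12167):
Reduce the numerator: -19486 ≡ 4848 (mod 12167), so (-19486/12167) = (4848/12167).
Factor out 2: 4848 = 2^4·303. Since 12167 ≡ 7 (mod 8), (2/12167) = +1, and (2/12167)^4 = +1. Now have (303/12167).
Both 303 ≡ 3 and 12167 ≡ 3 (mod 4), so reciprocity gives (303/12167) = -(12167/303). Reduce: 12167 ≡ 47 (mod 303). Now have -(47/303).
Both 47 ≡ 3 and 303 ≡ 3 (mod 4), so reciprocity gives (47/303) = -(303/47). Reduce: 303 ≡ 21 (mod 47). Now have (21/47).
21 ≡ 1 (mod 4), so quadratic reciprocity gives (21/47) = (47/21). Reduce: 47 ≡ 5 (mod 21). Now have (5/21).
5 ≡ 1 (mod 4), so quadratic reciprocity gives (5/21) = (21/5). Reduce: 21 ≡ 1 (mod 5). Now have (1/5).
(1/5) = 1. Collecting the sign factors: 1.
Second factor (17786/12167):
Reduce the numerator: 17786 ≡ 5619 (mod 12167), so (17786/12167) = (5619/12167).
Both 5619 ≡ 3 and 12167 ≡ 3 (mod 4), so reciprocity gives (5619/12167) = -(12167/5619). Reduce: 12167 ≡ 929 (mod 5619). Now have -(929/5619).
929 ≡ 1 (mod 4), so quadratic reciprocity gives (929/5619) = (5619/929). Reduce: 5619 ≡ 45 (mod 929). Now have -(45/929).
45 ≡ 1 (mod 4), so quadratic reciprocity gives (45/929) = (929/45). Reduce: 929 ≡ 29 (mod 45). Now have -(29/45).
29 ≡ 1 (mod 4), so quadratic reciprocity gives (29/45) = (45/29). Reduce: 45 ≡ 16 (mod 29). Now have -(16/29).
Factor out 2: 16 = 2^4. Since 29 ≡ 5 (mod 8), (2/29) = -1, and (2/29)^4 = +1. Now have -(1/29).
(1/29) = 1. Collecting the sign factors: -1.
Product: (1)·(-1) = -1.

-1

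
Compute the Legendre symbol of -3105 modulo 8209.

-1

Reduce the numerator: -3105 ≡ 5104 (mod 8209), so (-3105|8209) = (5104|8209).
Factor out 2: 5104 = 2^4·319. Since 8209 ≡ 1 (mod 8), (2|8209) = +1, and (2|8209)^4 = +1. Now have (319|8209).
8209 ≡ 1 (mod 4), so quadratic reciprocity gives (319|8209) = (8209|319). Reduce: 8209 ≡ 234 (mod 319). Now have (234|319).
Factor out 2: 234 = 2·117. Since 319 ≡ 7 (mod 8), (2|319) = +1. Now have (117|319).
117 ≡ 1 (mod 4), so quadratic reciprocity gives (117|319) = (319|117). Reduce: 319 ≡ 85 (mod 117). Now have (85|117).
85 ≡ 1 (mod 4), so quadratic reciprocity gives (85|117) = (117|85). Reduce: 117 ≡ 32 (mod 85). Now have (32|85).
Factor out 2: 32 = 2^5. Since 85 ≡ 5 (mod 8), (2|85) = -1, and (2|85)^5 = -1. Now have -(1|85).
(1|85) = 1. Collecting the sign factors: -1.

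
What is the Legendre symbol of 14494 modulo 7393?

Reduce the numerator: 14494 ≡ 7101 (mod 7393), so (14494/7393) = (7101/7393).
7101 ≡ 1 (mod 4), so quadratic reciprocity gives (7101/7393) = (7393/7101). Reduce: 7393 ≡ 292 (mod 7101). Now have (292/7101).
Factor out 2: 292 = 2^2·73. Since 7101 ≡ 5 (mod 8), (2/7101) = -1, and (2/7101)^2 = +1. Now have (73/7101).
73 ≡ 1 (mod 4), so quadratic reciprocity gives (73/7101) = (7101/73). Reduce: 7101 ≡ 20 (mod 73). Now have (20/73).
Factor out 2: 20 = 2^2·5. Since 73 ≡ 1 (mod 8), (2/73) = +1, and (2/73)^2 = +1. Now have (5/73).
5 ≡ 1 (mod 4), so quadratic reciprocity gives (5/73) = (73/5). Reduce: 73 ≡ 3 (mod 5). Now have (3/5).
5 ≡ 1 (mod 4), so quadratic reciprocity gives (3/5) = (5/3). Reduce: 5 ≡ 2 (mod 3). Now have (2/3).
Factor out 2: 2 = 2. Since 3 ≡ 3 (mod 8), (2/3) = -1. Now have -(1/3).
(1/3) = 1. Collecting the sign factors: -1.

-1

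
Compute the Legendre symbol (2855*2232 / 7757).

By multiplicativity, (2855·2232 / 7757) = (2855 / 7757)·(2232 / 7757).
First factor (2855 / 7757):
(2855 / 7757)
  = (7757 / 2855)    [QR: 7757 ≡ 1 mod 4, sign kept]
  = (2047 / 2855)    [7757 ≡ 2047 mod 2855]
  = -(2855 / 2047)    [QR: both ≡ 3 mod 4, sign flips]
  = -(808 / 2047)    [2855 ≡ 808 mod 2047]
  = -(101 / 2047)    [2047 ≡ 7 mod 8 ⇒ (2 / 2047)^3 = +1]
  = -(2047 / 101)    [QR: 101 ≡ 1 mod 4, sign kept]
  = -(27 / 101)    [2047 ≡ 27 mod 101]
  = -(101 / 27)    [QR: 101 ≡ 1 mod 4, sign kept]
  = -(20 / 27)    [101 ≡ 20 mod 27]
  = -(5 / 27)    [27 ≡ 3 mod 8 ⇒ (2 / 27)^2 = +1]
  = -(27 / 5)    [QR: 5 ≡ 1 mod 4, sign kept]
  = -(2 / 5)    [27 ≡ 2 mod 5]
  = (1 / 5)    [5 ≡ 5 mod 8 ⇒ (2 / 5) = -1]
  = 1    [(1 / 5) = 1]
Second factor (2232 / 7757):
(2232 / 7757)
  = -(279 / 7757)    [7757 ≡ 5 mod 8 ⇒ (2 / 7757)^3 = -1]
  = -(7757 / 279)    [QR: 7757 ≡ 1 mod 4, sign kept]
  = -(224 / 279)    [7757 ≡ 224 mod 279]
  = -(7 / 279)    [279 ≡ 7 mod 8 ⇒ (2 / 279)^5 = +1]
  = (279 / 7)    [QR: both ≡ 3 mod 4, sign flips]
  = (6 / 7)    [279 ≡ 6 mod 7]
  = (3 / 7)    [7 ≡ 7 mod 8 ⇒ (2 / 7) = +1]
  = -(7 / 3)    [QR: both ≡ 3 mod 4, sign flips]
  = -(1 / 3)    [7 ≡ 1 mod 3]
  = -1    [(1 / 3) = 1]
Product: (1)·(-1) = -1.

-1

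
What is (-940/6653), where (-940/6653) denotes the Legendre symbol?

Pull out -1: (-940/6653) = (-1/6653)·(940/6653). Since 6653 ≡ 1 (mod 4), (-1/6653) = +1. Now have (940/6653).
Factor out 2: 940 = 2^2·235. Since 6653 ≡ 5 (mod 8), (2/6653) = -1, and (2/6653)^2 = +1. Now have (235/6653).
6653 ≡ 1 (mod 4), so quadratic reciprocity gives (235/6653) = (6653/235). Reduce: 6653 ≡ 73 (mod 235). Now have (73/235).
73 ≡ 1 (mod 4), so quadratic reciprocity gives (73/235) = (235/73). Reduce: 235 ≡ 16 (mod 73). Now have (16/73).
Factor out 2: 16 = 2^4. Since 73 ≡ 1 (mod 8), (2/73) = +1, and (2/73)^4 = +1. Now have (1/73).
(1/73) = 1. Collecting the sign factors: 1.

1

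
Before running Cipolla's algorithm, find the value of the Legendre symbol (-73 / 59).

1

Reduce the numerator: -73 ≡ 45 (mod 59), so (-73 / 59) = (45 / 59).
45 ≡ 1 (mod 4), so quadratic reciprocity gives (45 / 59) = (59 / 45). Reduce: 59 ≡ 14 (mod 45). Now have (14 / 45).
Factor out 2: 14 = 2·7. Since 45 ≡ 5 (mod 8), (2 / 45) = -1. Now have -(7 / 45).
45 ≡ 1 (mod 4), so quadratic reciprocity gives (7 / 45) = (45 / 7). Reduce: 45 ≡ 3 (mod 7). Now have -(3 / 7).
Both 3 ≡ 3 and 7 ≡ 3 (mod 4), so reciprocity gives (3 / 7) = -(7 / 3). Reduce: 7 ≡ 1 (mod 3). Now have (1 / 3).
(1 / 3) = 1. Collecting the sign factors: 1.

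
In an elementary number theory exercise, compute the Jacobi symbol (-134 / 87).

-1

Reduce the numerator: -134 ≡ 40 (mod 87), so (-134 / 87) = (40 / 87).
Factor out 2: 40 = 2^3·5. Since 87 ≡ 7 (mod 8), (2 / 87) = +1, and (2 / 87)^3 = +1. Now have (5 / 87).
5 ≡ 1 (mod 4), so quadratic reciprocity gives (5 / 87) = (87 / 5). Reduce: 87 ≡ 2 (mod 5). Now have (2 / 5).
Factor out 2: 2 = 2. Since 5 ≡ 5 (mod 8), (2 / 5) = -1. Now have -(1 / 5).
(1 / 5) = 1. Collecting the sign factors: -1.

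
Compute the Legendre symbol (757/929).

(757/929)
  = (929/757)    [QR: 757 ≡ 1 mod 4, sign kept]
  = (172/757)    [929 ≡ 172 mod 757]
  = (43/757)    [757 ≡ 5 mod 8 ⇒ (2/757)^2 = +1]
  = (757/43)    [QR: 757 ≡ 1 mod 4, sign kept]
  = (26/43)    [757 ≡ 26 mod 43]
  = -(13/43)    [43 ≡ 3 mod 8 ⇒ (2/43) = -1]
  = -(43/13)    [QR: 13 ≡ 1 mod 4, sign kept]
  = -(4/13)    [43 ≡ 4 mod 13]
  = -(1/13)    [13 ≡ 5 mod 8 ⇒ (2/13)^2 = +1]
  = -1    [(1/13) = 1]

-1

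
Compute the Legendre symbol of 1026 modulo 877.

1

Reduce the numerator: 1026 ≡ 149 (mod 877), so (1026 / 877) = (149 / 877).
149 ≡ 1 (mod 4), so quadratic reciprocity gives (149 / 877) = (877 / 149). Reduce: 877 ≡ 132 (mod 149). Now have (132 / 149).
Factor out 2: 132 = 2^2·33. Since 149 ≡ 5 (mod 8), (2 / 149) = -1, and (2 / 149)^2 = +1. Now have (33 / 149).
33 ≡ 1 (mod 4), so quadratic reciprocity gives (33 / 149) = (149 / 33). Reduce: 149 ≡ 17 (mod 33). Now have (17 / 33).
17 ≡ 1 (mod 4), so quadratic reciprocity gives (17 / 33) = (33 / 17). Reduce: 33 ≡ 16 (mod 17). Now have (16 / 17).
Factor out 2: 16 = 2^4. Since 17 ≡ 1 (mod 8), (2 / 17) = +1, and (2 / 17)^4 = +1. Now have (1 / 17).
(1 / 17) = 1. Collecting the sign factors: 1.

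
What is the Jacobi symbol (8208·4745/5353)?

By multiplicativity, (8208·4745/5353) = (8208/5353)·(4745/5353).
First factor (8208/5353):
(8208/5353)
  = (2855/5353)    [8208 ≡ 2855 mod 5353]
  = (5353/2855)    [QR: 5353 ≡ 1 mod 4, sign kept]
  = (2498/2855)    [5353 ≡ 2498 mod 2855]
  = (1249/2855)    [2855 ≡ 7 mod 8 ⇒ (2/2855) = +1]
  = (2855/1249)    [QR: 1249 ≡ 1 mod 4, sign kept]
  = (357/1249)    [2855 ≡ 357 mod 1249]
  = (1249/357)    [QR: 357 ≡ 1 mod 4, sign kept]
  = (178/357)    [1249 ≡ 178 mod 357]
  = -(89/357)    [357 ≡ 5 mod 8 ⇒ (2/357) = -1]
  = -(357/89)    [QR: 89 ≡ 1 mod 4, sign kept]
  = -(1/89)    [357 ≡ 1 mod 89]
  = -1    [(1/89) = 1]
Second factor (4745/5353):
(4745/5353)
  = (5353/4745)    [QR: 4745 ≡ 1 mod 4, sign kept]
  = (608/4745)    [5353 ≡ 608 mod 4745]
  = (19/4745)    [4745 ≡ 1 mod 8 ⇒ (2/4745)^5 = +1]
  = (4745/19)    [QR: 4745 ≡ 1 mod 4, sign kept]
  = (14/19)    [4745 ≡ 14 mod 19]
  = -(7/19)    [19 ≡ 3 mod 8 ⇒ (2/19) = -1]
  = (19/7)    [QR: both ≡ 3 mod 4, sign flips]
  = (5/7)    [19 ≡ 5 mod 7]
  = (7/5)    [QR: 5 ≡ 1 mod 4, sign kept]
  = (2/5)    [7 ≡ 2 mod 5]
  = -(1/5)    [5 ≡ 5 mod 8 ⇒ (2/5) = -1]
  = -1    [(1/5) = 1]
Product: (-1)·(-1) = 1.

1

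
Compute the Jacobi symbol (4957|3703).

Reduce the numerator: 4957 ≡ 1254 (mod 3703), so (4957|3703) = (1254|3703).
Factor out 2: 1254 = 2·627. Since 3703 ≡ 7 (mod 8), (2|3703) = +1. Now have (627|3703).
Both 627 ≡ 3 and 3703 ≡ 3 (mod 4), so reciprocity gives (627|3703) = -(3703|627). Reduce: 3703 ≡ 568 (mod 627). Now have -(568|627).
Factor out 2: 568 = 2^3·71. Since 627 ≡ 3 (mod 8), (2|627) = -1, and (2|627)^3 = -1. Now have (71|627).
Both 71 ≡ 3 and 627 ≡ 3 (mod 4), so reciprocity gives (71|627) = -(627|71). Reduce: 627 ≡ 59 (mod 71). Now have -(59|71).
Both 59 ≡ 3 and 71 ≡ 3 (mod 4), so reciprocity gives (59|71) = -(71|59). Reduce: 71 ≡ 12 (mod 59). Now have (12|59).
Factor out 2: 12 = 2^2·3. Since 59 ≡ 3 (mod 8), (2|59) = -1, and (2|59)^2 = +1. Now have (3|59).
Both 3 ≡ 3 and 59 ≡ 3 (mod 4), so reciprocity gives (3|59) = -(59|3). Reduce: 59 ≡ 2 (mod 3). Now have -(2|3).
Factor out 2: 2 = 2. Since 3 ≡ 3 (mod 8), (2|3) = -1. Now have (1|3).
(1|3) = 1. Collecting the sign factors: 1.

1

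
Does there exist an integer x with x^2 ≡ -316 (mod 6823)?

Reduce the numerator: -316 ≡ 6507 (mod 6823), so (-316/6823) = (6507/6823).
Both 6507 ≡ 3 and 6823 ≡ 3 (mod 4), so reciprocity gives (6507/6823) = -(6823/6507). Reduce: 6823 ≡ 316 (mod 6507). Now have -(316/6507).
Factor out 2: 316 = 2^2·79. Since 6507 ≡ 3 (mod 8), (2/6507) = -1, and (2/6507)^2 = +1. Now have -(79/6507).
Both 79 ≡ 3 and 6507 ≡ 3 (mod 4), so reciprocity gives (79/6507) = -(6507/79). Reduce: 6507 ≡ 29 (mod 79). Now have (29/79).
29 ≡ 1 (mod 4), so quadratic reciprocity gives (29/79) = (79/29). Reduce: 79 ≡ 21 (mod 29). Now have (21/29).
21 ≡ 1 (mod 4), so quadratic reciprocity gives (21/29) = (29/21). Reduce: 29 ≡ 8 (mod 21). Now have (8/21).
Factor out 2: 8 = 2^3. Since 21 ≡ 5 (mod 8), (2/21) = -1, and (2/21)^3 = -1. Now have -(1/21).
(1/21) = 1. Collecting the sign factors: -1.
(-316/6823) = -1, and 6823 is prime, so -316 is not a quadratic residue mod 6823.

no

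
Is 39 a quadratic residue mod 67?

yes

(39/67)
  = -(67/39)    [QR: both ≡ 3 mod 4, sign flips]
  = -(28/39)    [67 ≡ 28 mod 39]
  = -(7/39)    [39 ≡ 7 mod 8 ⇒ (2/39)^2 = +1]
  = (39/7)    [QR: both ≡ 3 mod 4, sign flips]
  = (4/7)    [39 ≡ 4 mod 7]
  = (1/7)    [7 ≡ 7 mod 8 ⇒ (2/7)^2 = +1]
  = 1    [(1/7) = 1]
The Legendre symbol is 1, so x^2 ≡ 39 (mod 67) has solution.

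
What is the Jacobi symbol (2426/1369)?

1

(2426/1369)
  = (1057/1369)    [2426 ≡ 1057 mod 1369]
  = (1369/1057)    [QR: 1057 ≡ 1 mod 4, sign kept]
  = (312/1057)    [1369 ≡ 312 mod 1057]
  = (39/1057)    [1057 ≡ 1 mod 8 ⇒ (2/1057)^3 = +1]
  = (1057/39)    [QR: 1057 ≡ 1 mod 4, sign kept]
  = (4/39)    [1057 ≡ 4 mod 39]
  = (1/39)    [39 ≡ 7 mod 8 ⇒ (2/39)^2 = +1]
  = 1    [(1/39) = 1]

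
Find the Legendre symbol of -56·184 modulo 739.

By multiplicativity, (-56·184 / 739) = (-56 / 739)·(184 / 739).
First factor (-56 / 739):
(-56 / 739)
  = (683 / 739)    [-56 ≡ 683 mod 739]
  = -(739 / 683)    [QR: both ≡ 3 mod 4, sign flips]
  = -(56 / 683)    [739 ≡ 56 mod 683]
  = (7 / 683)    [683 ≡ 3 mod 8 ⇒ (2 / 683)^3 = -1]
  = -(683 / 7)    [QR: both ≡ 3 mod 4, sign flips]
  = -(4 / 7)    [683 ≡ 4 mod 7]
  = -(1 / 7)    [7 ≡ 7 mod 8 ⇒ (2 / 7)^2 = +1]
  = -1    [(1 / 7) = 1]
Second factor (184 / 739):
(184 / 739)
  = -(23 / 739)    [739 ≡ 3 mod 8 ⇒ (2 / 739)^3 = -1]
  = (739 / 23)    [QR: both ≡ 3 mod 4, sign flips]
  = (3 / 23)    [739 ≡ 3 mod 23]
  = -(23 / 3)    [QR: both ≡ 3 mod 4, sign flips]
  = -(2 / 3)    [23 ≡ 2 mod 3]
  = (1 / 3)    [3 ≡ 3 mod 8 ⇒ (2 / 3) = -1]
  = 1    [(1 / 3) = 1]
Product: (-1)·(1) = -1.

-1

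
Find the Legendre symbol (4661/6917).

-1

(4661/6917)
  = (6917/4661)    [QR: 4661 ≡ 1 mod 4, sign kept]
  = (2256/4661)    [6917 ≡ 2256 mod 4661]
  = (141/4661)    [4661 ≡ 5 mod 8 ⇒ (2/4661)^4 = +1]
  = (4661/141)    [QR: 141 ≡ 1 mod 4, sign kept]
  = (8/141)    [4661 ≡ 8 mod 141]
  = -(1/141)    [141 ≡ 5 mod 8 ⇒ (2/141)^3 = -1]
  = -1    [(1/141) = 1]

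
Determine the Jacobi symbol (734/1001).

-1

Factor out 2: 734 = 2·367. Since 1001 ≡ 1 (mod 8), (2/1001) = +1. Now have (367/1001).
1001 ≡ 1 (mod 4), so quadratic reciprocity gives (367/1001) = (1001/367). Reduce: 1001 ≡ 267 (mod 367). Now have (267/367).
Both 267 ≡ 3 and 367 ≡ 3 (mod 4), so reciprocity gives (267/367) = -(367/267). Reduce: 367 ≡ 100 (mod 267). Now have -(100/267).
Factor out 2: 100 = 2^2·25. Since 267 ≡ 3 (mod 8), (2/267) = -1, and (2/267)^2 = +1. Now have -(25/267).
25 ≡ 1 (mod 4), so quadratic reciprocity gives (25/267) = (267/25). Reduce: 267 ≡ 17 (mod 25). Now have -(17/25).
17 ≡ 1 (mod 4), so quadratic reciprocity gives (17/25) = (25/17). Reduce: 25 ≡ 8 (mod 17). Now have -(8/17).
Factor out 2: 8 = 2^3. Since 17 ≡ 1 (mod 8), (2/17) = +1, and (2/17)^3 = +1. Now have -(1/17).
(1/17) = 1. Collecting the sign factors: -1.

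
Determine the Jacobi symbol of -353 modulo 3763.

-1

(-353/3763)
  = (3410/3763)    [-353 ≡ 3410 mod 3763]
  = -(1705/3763)    [3763 ≡ 3 mod 8 ⇒ (2/3763) = -1]
  = -(3763/1705)    [QR: 1705 ≡ 1 mod 4, sign kept]
  = -(353/1705)    [3763 ≡ 353 mod 1705]
  = -(1705/353)    [QR: 353 ≡ 1 mod 4, sign kept]
  = -(293/353)    [1705 ≡ 293 mod 353]
  = -(353/293)    [QR: 293 ≡ 1 mod 4, sign kept]
  = -(60/293)    [353 ≡ 60 mod 293]
  = -(15/293)    [293 ≡ 5 mod 8 ⇒ (2/293)^2 = +1]
  = -(293/15)    [QR: 293 ≡ 1 mod 4, sign kept]
  = -(8/15)    [293 ≡ 8 mod 15]
  = -(1/15)    [15 ≡ 7 mod 8 ⇒ (2/15)^3 = +1]
  = -1    [(1/15) = 1]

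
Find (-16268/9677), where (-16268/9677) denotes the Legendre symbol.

1

(-16268/9677)
  = (3086/9677)    [-16268 ≡ 3086 mod 9677]
  = -(1543/9677)    [9677 ≡ 5 mod 8 ⇒ (2/9677) = -1]
  = -(9677/1543)    [QR: 9677 ≡ 1 mod 4, sign kept]
  = -(419/1543)    [9677 ≡ 419 mod 1543]
  = (1543/419)    [QR: both ≡ 3 mod 4, sign flips]
  = (286/419)    [1543 ≡ 286 mod 419]
  = -(143/419)    [419 ≡ 3 mod 8 ⇒ (2/419) = -1]
  = (419/143)    [QR: both ≡ 3 mod 4, sign flips]
  = (133/143)    [419 ≡ 133 mod 143]
  = (143/133)    [QR: 133 ≡ 1 mod 4, sign kept]
  = (10/133)    [143 ≡ 10 mod 133]
  = -(5/133)    [133 ≡ 5 mod 8 ⇒ (2/133) = -1]
  = -(133/5)    [QR: 5 ≡ 1 mod 4, sign kept]
  = -(3/5)    [133 ≡ 3 mod 5]
  = -(5/3)    [QR: 5 ≡ 1 mod 4, sign kept]
  = -(2/3)    [5 ≡ 2 mod 3]
  = (1/3)    [3 ≡ 3 mod 8 ⇒ (2/3) = -1]
  = 1    [(1/3) = 1]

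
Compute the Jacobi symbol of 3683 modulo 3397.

-1

(3683 / 3397)
  = (286 / 3397)    [3683 ≡ 286 mod 3397]
  = -(143 / 3397)    [3397 ≡ 5 mod 8 ⇒ (2 / 3397) = -1]
  = -(3397 / 143)    [QR: 3397 ≡ 1 mod 4, sign kept]
  = -(108 / 143)    [3397 ≡ 108 mod 143]
  = -(27 / 143)    [143 ≡ 7 mod 8 ⇒ (2 / 143)^2 = +1]
  = (143 / 27)    [QR: both ≡ 3 mod 4, sign flips]
  = (8 / 27)    [143 ≡ 8 mod 27]
  = -(1 / 27)    [27 ≡ 3 mod 8 ⇒ (2 / 27)^3 = -1]
  = -1    [(1 / 27) = 1]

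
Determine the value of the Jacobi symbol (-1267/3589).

(-1267/3589)
  = (1267/3589)    [3589 ≡ 1 mod 4 ⇒ (-1/3589) = +1]
  = (3589/1267)    [QR: 3589 ≡ 1 mod 4, sign kept]
  = (1055/1267)    [3589 ≡ 1055 mod 1267]
  = -(1267/1055)    [QR: both ≡ 3 mod 4, sign flips]
  = -(212/1055)    [1267 ≡ 212 mod 1055]
  = -(53/1055)    [1055 ≡ 7 mod 8 ⇒ (2/1055)^2 = +1]
  = -(1055/53)    [QR: 53 ≡ 1 mod 4, sign kept]
  = -(48/53)    [1055 ≡ 48 mod 53]
  = -(3/53)    [53 ≡ 5 mod 8 ⇒ (2/53)^4 = +1]
  = -(53/3)    [QR: 53 ≡ 1 mod 4, sign kept]
  = -(2/3)    [53 ≡ 2 mod 3]
  = (1/3)    [3 ≡ 3 mod 8 ⇒ (2/3) = -1]
  = 1    [(1/3) = 1]

1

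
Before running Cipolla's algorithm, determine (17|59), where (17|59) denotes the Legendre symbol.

1

(17|59)
  = (59|17)    [QR: 17 ≡ 1 mod 4, sign kept]
  = (8|17)    [59 ≡ 8 mod 17]
  = (1|17)    [17 ≡ 1 mod 8 ⇒ (2|17)^3 = +1]
  = 1    [(1|17) = 1]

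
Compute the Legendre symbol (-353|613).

1

(-353|613)
  = (353|613)    [613 ≡ 1 mod 4 ⇒ (-1|613) = +1]
  = (613|353)    [QR: 353 ≡ 1 mod 4, sign kept]
  = (260|353)    [613 ≡ 260 mod 353]
  = (65|353)    [353 ≡ 1 mod 8 ⇒ (2|353)^2 = +1]
  = (353|65)    [QR: 65 ≡ 1 mod 4, sign kept]
  = (28|65)    [353 ≡ 28 mod 65]
  = (7|65)    [65 ≡ 1 mod 8 ⇒ (2|65)^2 = +1]
  = (65|7)    [QR: 65 ≡ 1 mod 4, sign kept]
  = (2|7)    [65 ≡ 2 mod 7]
  = (1|7)    [7 ≡ 7 mod 8 ⇒ (2|7) = +1]
  = 1    [(1|7) = 1]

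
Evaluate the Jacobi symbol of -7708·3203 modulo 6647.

By multiplicativity, (-7708·3203/6647) = (-7708/6647)·(3203/6647).
First factor (-7708/6647):
Reduce the numerator: -7708 ≡ 5586 (mod 6647), so (-7708/6647) = (5586/6647).
Factor out 2: 5586 = 2·2793. Since 6647 ≡ 7 (mod 8), (2/6647) = +1. Now have (2793/6647).
2793 ≡ 1 (mod 4), so quadratic reciprocity gives (2793/6647) = (6647/2793). Reduce: 6647 ≡ 1061 (mod 2793). Now have (1061/2793).
1061 ≡ 1 (mod 4), so quadratic reciprocity gives (1061/2793) = (2793/1061). Reduce: 2793 ≡ 671 (mod 1061). Now have (671/1061).
1061 ≡ 1 (mod 4), so quadratic reciprocity gives (671/1061) = (1061/671). Reduce: 1061 ≡ 390 (mod 671). Now have (390/671).
Factor out 2: 390 = 2·195. Since 671 ≡ 7 (mod 8), (2/671) = +1. Now have (195/671).
Both 195 ≡ 3 and 671 ≡ 3 (mod 4), so reciprocity gives (195/671) = -(671/195). Reduce: 671 ≡ 86 (mod 195). Now have -(86/195).
Factor out 2: 86 = 2·43. Since 195 ≡ 3 (mod 8), (2/195) = -1. Now have (43/195).
Both 43 ≡ 3 and 195 ≡ 3 (mod 4), so reciprocity gives (43/195) = -(195/43). Reduce: 195 ≡ 23 (mod 43). Now have -(23/43).
Both 23 ≡ 3 and 43 ≡ 3 (mod 4), so reciprocity gives (23/43) = -(43/23). Reduce: 43 ≡ 20 (mod 23). Now have (20/23).
Factor out 2: 20 = 2^2·5. Since 23 ≡ 7 (mod 8), (2/23) = +1, and (2/23)^2 = +1. Now have (5/23).
5 ≡ 1 (mod 4), so quadratic reciprocity gives (5/23) = (23/5). Reduce: 23 ≡ 3 (mod 5). Now have (3/5).
5 ≡ 1 (mod 4), so quadratic reciprocity gives (3/5) = (5/3). Reduce: 5 ≡ 2 (mod 3). Now have (2/3).
Factor out 2: 2 = 2. Since 3 ≡ 3 (mod 8), (2/3) = -1. Now have -(1/3).
(1/3) = 1. Collecting the sign factors: -1.
Second factor (3203/6647):
Both 3203 ≡ 3 and 6647 ≡ 3 (mod 4), so reciprocity gives (3203/6647) = -(6647/3203). Reduce: 6647 ≡ 241 (mod 3203). Now have -(241/3203).
241 ≡ 1 (mod 4), so quadratic reciprocity gives (241/3203) = (3203/241). Reduce: 3203 ≡ 70 (mod 241). Now have -(70/241).
Factor out 2: 70 = 2·35. Since 241 ≡ 1 (mod 8), (2/241) = +1. Now have -(35/241).
241 ≡ 1 (mod 4), so quadratic reciprocity gives (35/241) = (241/35). Reduce: 241 ≡ 31 (mod 35). Now have -(31/35).
Both 31 ≡ 3 and 35 ≡ 3 (mod 4), so reciprocity gives (31/35) = -(35/31). Reduce: 35 ≡ 4 (mod 31). Now have (4/31).
Factor out 2: 4 = 2^2. Since 31 ≡ 7 (mod 8), (2/31) = +1, and (2/31)^2 = +1. Now have (1/31).
(1/31) = 1. Collecting the sign factors: 1.
Product: (-1)·(1) = -1.

-1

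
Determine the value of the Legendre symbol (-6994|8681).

1

Pull out -1: (-6994|8681) = (-1|8681)·(6994|8681). Since 8681 ≡ 1 (mod 4), (-1|8681) = +1. Now have (6994|8681).
Factor out 2: 6994 = 2·3497. Since 8681 ≡ 1 (mod 8), (2|8681) = +1. Now have (3497|8681).
3497 ≡ 1 (mod 4), so quadratic reciprocity gives (3497|8681) = (8681|3497). Reduce: 8681 ≡ 1687 (mod 3497). Now have (1687|3497).
3497 ≡ 1 (mod 4), so quadratic reciprocity gives (1687|3497) = (3497|1687). Reduce: 3497 ≡ 123 (mod 1687). Now have (123|1687).
Both 123 ≡ 3 and 1687 ≡ 3 (mod 4), so reciprocity gives (123|1687) = -(1687|123). Reduce: 1687 ≡ 88 (mod 123). Now have -(88|123).
Factor out 2: 88 = 2^3·11. Since 123 ≡ 3 (mod 8), (2|123) = -1, and (2|123)^3 = -1. Now have (11|123).
Both 11 ≡ 3 and 123 ≡ 3 (mod 4), so reciprocity gives (11|123) = -(123|11). Reduce: 123 ≡ 2 (mod 11). Now have -(2|11).
Factor out 2: 2 = 2. Since 11 ≡ 3 (mod 8), (2|11) = -1. Now have (1|11).
(1|11) = 1. Collecting the sign factors: 1.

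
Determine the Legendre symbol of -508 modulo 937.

-1

(-508/937)
  = (429/937)    [-508 ≡ 429 mod 937]
  = (937/429)    [QR: 429 ≡ 1 mod 4, sign kept]
  = (79/429)    [937 ≡ 79 mod 429]
  = (429/79)    [QR: 429 ≡ 1 mod 4, sign kept]
  = (34/79)    [429 ≡ 34 mod 79]
  = (17/79)    [79 ≡ 7 mod 8 ⇒ (2/79) = +1]
  = (79/17)    [QR: 17 ≡ 1 mod 4, sign kept]
  = (11/17)    [79 ≡ 11 mod 17]
  = (17/11)    [QR: 17 ≡ 1 mod 4, sign kept]
  = (6/11)    [17 ≡ 6 mod 11]
  = -(3/11)    [11 ≡ 3 mod 8 ⇒ (2/11) = -1]
  = (11/3)    [QR: both ≡ 3 mod 4, sign flips]
  = (2/3)    [11 ≡ 2 mod 3]
  = -(1/3)    [3 ≡ 3 mod 8 ⇒ (2/3) = -1]
  = -1    [(1/3) = 1]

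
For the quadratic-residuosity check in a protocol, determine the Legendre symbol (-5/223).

1

Reduce the numerator: -5 ≡ 218 (mod 223), so (-5/223) = (218/223).
Factor out 2: 218 = 2·109. Since 223 ≡ 7 (mod 8), (2/223) = +1. Now have (109/223).
109 ≡ 1 (mod 4), so quadratic reciprocity gives (109/223) = (223/109). Reduce: 223 ≡ 5 (mod 109). Now have (5/109).
5 ≡ 1 (mod 4), so quadratic reciprocity gives (5/109) = (109/5). Reduce: 109 ≡ 4 (mod 5). Now have (4/5).
Factor out 2: 4 = 2^2. Since 5 ≡ 5 (mod 8), (2/5) = -1, and (2/5)^2 = +1. Now have (1/5).
(1/5) = 1. Collecting the sign factors: 1.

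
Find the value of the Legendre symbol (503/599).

(503/599)
  = -(599/503)    [QR: both ≡ 3 mod 4, sign flips]
  = -(96/503)    [599 ≡ 96 mod 503]
  = -(3/503)    [503 ≡ 7 mod 8 ⇒ (2/503)^5 = +1]
  = (503/3)    [QR: both ≡ 3 mod 4, sign flips]
  = (2/3)    [503 ≡ 2 mod 3]
  = -(1/3)    [3 ≡ 3 mod 8 ⇒ (2/3) = -1]
  = -1    [(1/3) = 1]

-1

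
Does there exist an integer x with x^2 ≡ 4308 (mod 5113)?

no

(4308/5113)
  = (1077/5113)    [5113 ≡ 1 mod 8 ⇒ (2/5113)^2 = +1]
  = (5113/1077)    [QR: 1077 ≡ 1 mod 4, sign kept]
  = (805/1077)    [5113 ≡ 805 mod 1077]
  = (1077/805)    [QR: 805 ≡ 1 mod 4, sign kept]
  = (272/805)    [1077 ≡ 272 mod 805]
  = (17/805)    [805 ≡ 5 mod 8 ⇒ (2/805)^4 = +1]
  = (805/17)    [QR: 17 ≡ 1 mod 4, sign kept]
  = (6/17)    [805 ≡ 6 mod 17]
  = (3/17)    [17 ≡ 1 mod 8 ⇒ (2/17) = +1]
  = (17/3)    [QR: 17 ≡ 1 mod 4, sign kept]
  = (2/3)    [17 ≡ 2 mod 3]
  = -(1/3)    [3 ≡ 3 mod 8 ⇒ (2/3) = -1]
  = -1    [(1/3) = 1]
The Legendre symbol is -1, so x^2 ≡ 4308 (mod 5113) has no solution.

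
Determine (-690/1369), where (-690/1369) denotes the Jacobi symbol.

(-690/1369)
  = (690/1369)    [1369 ≡ 1 mod 4 ⇒ (-1/1369) = +1]
  = (345/1369)    [1369 ≡ 1 mod 8 ⇒ (2/1369) = +1]
  = (1369/345)    [QR: 345 ≡ 1 mod 4, sign kept]
  = (334/345)    [1369 ≡ 334 mod 345]
  = (167/345)    [345 ≡ 1 mod 8 ⇒ (2/345) = +1]
  = (345/167)    [QR: 345 ≡ 1 mod 4, sign kept]
  = (11/167)    [345 ≡ 11 mod 167]
  = -(167/11)    [QR: both ≡ 3 mod 4, sign flips]
  = -(2/11)    [167 ≡ 2 mod 11]
  = (1/11)    [11 ≡ 3 mod 8 ⇒ (2/11) = -1]
  = 1    [(1/11) = 1]

1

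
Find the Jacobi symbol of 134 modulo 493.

-1

(134|493)
  = -(67|493)    [493 ≡ 5 mod 8 ⇒ (2|493) = -1]
  = -(493|67)    [QR: 493 ≡ 1 mod 4, sign kept]
  = -(24|67)    [493 ≡ 24 mod 67]
  = (3|67)    [67 ≡ 3 mod 8 ⇒ (2|67)^3 = -1]
  = -(67|3)    [QR: both ≡ 3 mod 4, sign flips]
  = -(1|3)    [67 ≡ 1 mod 3]
  = -1    [(1|3) = 1]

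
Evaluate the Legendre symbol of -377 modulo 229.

(-377 / 229)
  = (81 / 229)    [-377 ≡ 81 mod 229]
  = (229 / 81)    [QR: 81 ≡ 1 mod 4, sign kept]
  = (67 / 81)    [229 ≡ 67 mod 81]
  = (81 / 67)    [QR: 81 ≡ 1 mod 4, sign kept]
  = (14 / 67)    [81 ≡ 14 mod 67]
  = -(7 / 67)    [67 ≡ 3 mod 8 ⇒ (2 / 67) = -1]
  = (67 / 7)    [QR: both ≡ 3 mod 4, sign flips]
  = (4 / 7)    [67 ≡ 4 mod 7]
  = (1 / 7)    [7 ≡ 7 mod 8 ⇒ (2 / 7)^2 = +1]
  = 1    [(1 / 7) = 1]

1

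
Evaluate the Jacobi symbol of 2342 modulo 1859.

-1

(2342/1859)
  = (483/1859)    [2342 ≡ 483 mod 1859]
  = -(1859/483)    [QR: both ≡ 3 mod 4, sign flips]
  = -(410/483)    [1859 ≡ 410 mod 483]
  = (205/483)    [483 ≡ 3 mod 8 ⇒ (2/483) = -1]
  = (483/205)    [QR: 205 ≡ 1 mod 4, sign kept]
  = (73/205)    [483 ≡ 73 mod 205]
  = (205/73)    [QR: 73 ≡ 1 mod 4, sign kept]
  = (59/73)    [205 ≡ 59 mod 73]
  = (73/59)    [QR: 73 ≡ 1 mod 4, sign kept]
  = (14/59)    [73 ≡ 14 mod 59]
  = -(7/59)    [59 ≡ 3 mod 8 ⇒ (2/59) = -1]
  = (59/7)    [QR: both ≡ 3 mod 4, sign flips]
  = (3/7)    [59 ≡ 3 mod 7]
  = -(7/3)    [QR: both ≡ 3 mod 4, sign flips]
  = -(1/3)    [7 ≡ 1 mod 3]
  = -1    [(1/3) = 1]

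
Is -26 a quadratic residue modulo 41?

(-26/41)
  = (15/41)    [-26 ≡ 15 mod 41]
  = (41/15)    [QR: 41 ≡ 1 mod 4, sign kept]
  = (11/15)    [41 ≡ 11 mod 15]
  = -(15/11)    [QR: both ≡ 3 mod 4, sign flips]
  = -(4/11)    [15 ≡ 4 mod 11]
  = -(1/11)    [11 ≡ 3 mod 8 ⇒ (2/11)^2 = +1]
  = -1    [(1/11) = 1]
The Legendre symbol is -1, so x^2 ≡ -26 (mod 41) has no solution.

no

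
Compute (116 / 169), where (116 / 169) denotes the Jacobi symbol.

1

Factor out 2: 116 = 2^2·29. Since 169 ≡ 1 (mod 8), (2 / 169) = +1, and (2 / 169)^2 = +1. Now have (29 / 169).
29 ≡ 1 (mod 4), so quadratic reciprocity gives (29 / 169) = (169 / 29). Reduce: 169 ≡ 24 (mod 29). Now have (24 / 29).
Factor out 2: 24 = 2^3·3. Since 29 ≡ 5 (mod 8), (2 / 29) = -1, and (2 / 29)^3 = -1. Now have -(3 / 29).
29 ≡ 1 (mod 4), so quadratic reciprocity gives (3 / 29) = (29 / 3). Reduce: 29 ≡ 2 (mod 3). Now have -(2 / 3).
Factor out 2: 2 = 2. Since 3 ≡ 3 (mod 8), (2 / 3) = -1. Now have (1 / 3).
(1 / 3) = 1. Collecting the sign factors: 1.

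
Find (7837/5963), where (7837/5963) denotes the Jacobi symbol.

1

(7837/5963)
  = (1874/5963)    [7837 ≡ 1874 mod 5963]
  = -(937/5963)    [5963 ≡ 3 mod 8 ⇒ (2/5963) = -1]
  = -(5963/937)    [QR: 937 ≡ 1 mod 4, sign kept]
  = -(341/937)    [5963 ≡ 341 mod 937]
  = -(937/341)    [QR: 341 ≡ 1 mod 4, sign kept]
  = -(255/341)    [937 ≡ 255 mod 341]
  = -(341/255)    [QR: 341 ≡ 1 mod 4, sign kept]
  = -(86/255)    [341 ≡ 86 mod 255]
  = -(43/255)    [255 ≡ 7 mod 8 ⇒ (2/255) = +1]
  = (255/43)    [QR: both ≡ 3 mod 4, sign flips]
  = (40/43)    [255 ≡ 40 mod 43]
  = -(5/43)    [43 ≡ 3 mod 8 ⇒ (2/43)^3 = -1]
  = -(43/5)    [QR: 5 ≡ 1 mod 4, sign kept]
  = -(3/5)    [43 ≡ 3 mod 5]
  = -(5/3)    [QR: 5 ≡ 1 mod 4, sign kept]
  = -(2/3)    [5 ≡ 2 mod 3]
  = (1/3)    [3 ≡ 3 mod 8 ⇒ (2/3) = -1]
  = 1    [(1/3) = 1]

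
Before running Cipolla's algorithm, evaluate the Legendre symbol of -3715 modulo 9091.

-1

Pull out -1: (-3715 / 9091) = (-1 / 9091)·(3715 / 9091). Since 9091 ≡ 3 (mod 4), (-1 / 9091) = -1. Now have -(3715 / 9091).
Both 3715 ≡ 3 and 9091 ≡ 3 (mod 4), so reciprocity gives (3715 / 9091) = -(9091 / 3715). Reduce: 9091 ≡ 1661 (mod 3715). Now have (1661 / 3715).
1661 ≡ 1 (mod 4), so quadratic reciprocity gives (1661 / 3715) = (3715 / 1661). Reduce: 3715 ≡ 393 (mod 1661). Now have (393 / 1661).
393 ≡ 1 (mod 4), so quadratic reciprocity gives (393 / 1661) = (1661 / 393). Reduce: 1661 ≡ 89 (mod 393). Now have (89 / 393).
89 ≡ 1 (mod 4), so quadratic reciprocity gives (89 / 393) = (393 / 89). Reduce: 393 ≡ 37 (mod 89). Now have (37 / 89).
37 ≡ 1 (mod 4), so quadratic reciprocity gives (37 / 89) = (89 / 37). Reduce: 89 ≡ 15 (mod 37). Now have (15 / 37).
37 ≡ 1 (mod 4), so quadratic reciprocity gives (15 / 37) = (37 / 15). Reduce: 37 ≡ 7 (mod 15). Now have (7 / 15).
Both 7 ≡ 3 and 15 ≡ 3 (mod 4), so reciprocity gives (7 / 15) = -(15 / 7). Reduce: 15 ≡ 1 (mod 7). Now have -(1 / 7).
(1 / 7) = 1. Collecting the sign factors: -1.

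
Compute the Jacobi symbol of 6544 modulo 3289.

1

Reduce the numerator: 6544 ≡ 3255 (mod 3289), so (6544|3289) = (3255|3289).
3289 ≡ 1 (mod 4), so quadratic reciprocity gives (3255|3289) = (3289|3255). Reduce: 3289 ≡ 34 (mod 3255). Now have (34|3255).
Factor out 2: 34 = 2·17. Since 3255 ≡ 7 (mod 8), (2|3255) = +1. Now have (17|3255).
17 ≡ 1 (mod 4), so quadratic reciprocity gives (17|3255) = (3255|17). Reduce: 3255 ≡ 8 (mod 17). Now have (8|17).
Factor out 2: 8 = 2^3. Since 17 ≡ 1 (mod 8), (2|17) = +1, and (2|17)^3 = +1. Now have (1|17).
(1|17) = 1. Collecting the sign factors: 1.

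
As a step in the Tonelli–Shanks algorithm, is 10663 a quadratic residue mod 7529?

Reduce the numerator: 10663 ≡ 3134 (mod 7529), so (10663/7529) = (3134/7529).
Factor out 2: 3134 = 2·1567. Since 7529 ≡ 1 (mod 8), (2/7529) = +1. Now have (1567/7529).
7529 ≡ 1 (mod 4), so quadratic reciprocity gives (1567/7529) = (7529/1567). Reduce: 7529 ≡ 1261 (mod 1567). Now have (1261/1567).
1261 ≡ 1 (mod 4), so quadratic reciprocity gives (1261/1567) = (1567/1261). Reduce: 1567 ≡ 306 (mod 1261). Now have (306/1261).
Factor out 2: 306 = 2·153. Since 1261 ≡ 5 (mod 8), (2/1261) = -1. Now have -(153/1261).
153 ≡ 1 (mod 4), so quadratic reciprocity gives (153/1261) = (1261/153). Reduce: 1261 ≡ 37 (mod 153). Now have -(37/153).
37 ≡ 1 (mod 4), so quadratic reciprocity gives (37/153) = (153/37). Reduce: 153 ≡ 5 (mod 37). Now have -(5/37).
5 ≡ 1 (mod 4), so quadratic reciprocity gives (5/37) = (37/5). Reduce: 37 ≡ 2 (mod 5). Now have -(2/5).
Factor out 2: 2 = 2. Since 5 ≡ 5 (mod 8), (2/5) = -1. Now have (1/5).
(1/5) = 1. Collecting the sign factors: 1.
The Legendre symbol is 1, so x^2 ≡ 10663 (mod 7529) has solution.

yes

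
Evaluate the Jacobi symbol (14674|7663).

(14674|7663)
  = (7011|7663)    [14674 ≡ 7011 mod 7663]
  = -(7663|7011)    [QR: both ≡ 3 mod 4, sign flips]
  = -(652|7011)    [7663 ≡ 652 mod 7011]
  = -(163|7011)    [7011 ≡ 3 mod 8 ⇒ (2|7011)^2 = +1]
  = (7011|163)    [QR: both ≡ 3 mod 4, sign flips]
  = (2|163)    [7011 ≡ 2 mod 163]
  = -(1|163)    [163 ≡ 3 mod 8 ⇒ (2|163) = -1]
  = -1    [(1|163) = 1]

-1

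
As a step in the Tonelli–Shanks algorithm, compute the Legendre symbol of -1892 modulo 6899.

Reduce the numerator: -1892 ≡ 5007 (mod 6899), so (-1892/6899) = (5007/6899).
Both 5007 ≡ 3 and 6899 ≡ 3 (mod 4), so reciprocity gives (5007/6899) = -(6899/5007). Reduce: 6899 ≡ 1892 (mod 5007). Now have -(1892/5007).
Factor out 2: 1892 = 2^2·473. Since 5007 ≡ 7 (mod 8), (2/5007) = +1, and (2/5007)^2 = +1. Now have -(473/5007).
473 ≡ 1 (mod 4), so quadratic reciprocity gives (473/5007) = (5007/473). Reduce: 5007 ≡ 277 (mod 473). Now have -(277/473).
277 ≡ 1 (mod 4), so quadratic reciprocity gives (277/473) = (473/277). Reduce: 473 ≡ 196 (mod 277). Now have -(196/277).
Factor out 2: 196 = 2^2·49. Since 277 ≡ 5 (mod 8), (2/277) = -1, and (2/277)^2 = +1. Now have -(49/277).
49 ≡ 1 (mod 4), so quadratic reciprocity gives (49/277) = (277/49). Reduce: 277 ≡ 32 (mod 49). Now have -(32/49).
Factor out 2: 32 = 2^5. Since 49 ≡ 1 (mod 8), (2/49) = +1, and (2/49)^5 = +1. Now have -(1/49).
(1/49) = 1. Collecting the sign factors: -1.

-1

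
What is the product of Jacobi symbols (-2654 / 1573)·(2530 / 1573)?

0

By multiplicativity, (-2654·2530 / 1573) = (-2654 / 1573)·(2530 / 1573).
First factor (-2654 / 1573):
Reduce the numerator: -2654 ≡ 492 (mod 1573), so (-2654 / 1573) = (492 / 1573).
Factor out 2: 492 = 2^2·123. Since 1573 ≡ 5 (mod 8), (2 / 1573) = -1, and (2 / 1573)^2 = +1. Now have (123 / 1573).
1573 ≡ 1 (mod 4), so quadratic reciprocity gives (123 / 1573) = (1573 / 123). Reduce: 1573 ≡ 97 (mod 123). Now have (97 / 123).
97 ≡ 1 (mod 4), so quadratic reciprocity gives (97 / 123) = (123 / 97). Reduce: 123 ≡ 26 (mod 97). Now have (26 / 97).
Factor out 2: 26 = 2·13. Since 97 ≡ 1 (mod 8), (2 / 97) = +1. Now have (13 / 97).
13 ≡ 1 (mod 4), so quadratic reciprocity gives (13 / 97) = (97 / 13). Reduce: 97 ≡ 6 (mod 13). Now have (6 / 13).
Factor out 2: 6 = 2·3. Since 13 ≡ 5 (mod 8), (2 / 13) = -1. Now have -(3 / 13).
13 ≡ 1 (mod 4), so quadratic reciprocity gives (3 / 13) = (13 / 3). Reduce: 13 ≡ 1 (mod 3). Now have -(1 / 3).
(1 / 3) = 1. Collecting the sign factors: -1.
Second factor (2530 / 1573):
Reduce the numerator: 2530 ≡ 957 (mod 1573), so (2530 / 1573) = (957 / 1573).
957 ≡ 1 (mod 4), so quadratic reciprocity gives (957 / 1573) = (1573 / 957). Reduce: 1573 ≡ 616 (mod 957). Now have (616 / 957).
Factor out 2: 616 = 2^3·77. Since 957 ≡ 5 (mod 8), (2 / 957) = -1, and (2 / 957)^3 = -1. Now have -(77 / 957).
77 ≡ 1 (mod 4), so quadratic reciprocity gives (77 / 957) = (957 / 77). Reduce: 957 ≡ 33 (mod 77). Now have -(33 / 77).
33 ≡ 1 (mod 4), so quadratic reciprocity gives (33 / 77) = (77 / 33). Reduce: 77 ≡ 11 (mod 33). Now have -(11 / 33).
33 ≡ 1 (mod 4), so quadratic reciprocity gives (11 / 33) = (33 / 11). Reduce: 33 ≡ 0 (mod 11). Now have -(0 / 11).
The numerator is now 0 with denominator 11 > 1: the symbol is 0.
Product: (-1)·(0) = 0.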